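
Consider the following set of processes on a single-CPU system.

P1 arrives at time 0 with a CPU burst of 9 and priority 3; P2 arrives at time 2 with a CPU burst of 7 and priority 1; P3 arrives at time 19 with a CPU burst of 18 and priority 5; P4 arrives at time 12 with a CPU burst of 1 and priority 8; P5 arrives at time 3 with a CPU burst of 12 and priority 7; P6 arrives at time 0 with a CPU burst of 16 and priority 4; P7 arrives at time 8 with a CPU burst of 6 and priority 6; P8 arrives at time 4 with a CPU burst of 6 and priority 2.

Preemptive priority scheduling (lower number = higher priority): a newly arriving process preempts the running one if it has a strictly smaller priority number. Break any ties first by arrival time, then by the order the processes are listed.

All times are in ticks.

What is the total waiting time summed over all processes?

Gantt: | P1 0-2 | P2 2-9 | P8 9-15 | P1 15-22 | P6 22-38 | P3 38-56 | P7 56-62 | P5 62-74 | P4 74-75 |
Completion: P1=22  P2=9  P3=56  P4=75  P5=74  P6=38  P7=62  P8=15
Turnaround (C−A): P1=22  P2=7  P3=37  P4=63  P5=71  P6=38  P7=54  P8=11
Waiting = turnaround − burst: P1=13, P2=0, P3=19, P4=62, P5=59, P6=22, P7=48, P8=5
Total waiting = 13 + 0 + 19 + 62 + 59 + 22 + 48 + 5 = 228

228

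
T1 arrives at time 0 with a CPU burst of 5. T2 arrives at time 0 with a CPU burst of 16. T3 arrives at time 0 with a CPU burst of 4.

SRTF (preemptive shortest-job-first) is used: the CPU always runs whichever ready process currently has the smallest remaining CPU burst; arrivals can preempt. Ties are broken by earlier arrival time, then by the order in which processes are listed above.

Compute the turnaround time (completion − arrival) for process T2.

25

Schedule: | T3 0-4 | T1 4-9 | T2 9-25 |
Completion: T1=9  T2=25  T3=4
Turnaround(T2) = completion − arrival = 25 − 0 = 25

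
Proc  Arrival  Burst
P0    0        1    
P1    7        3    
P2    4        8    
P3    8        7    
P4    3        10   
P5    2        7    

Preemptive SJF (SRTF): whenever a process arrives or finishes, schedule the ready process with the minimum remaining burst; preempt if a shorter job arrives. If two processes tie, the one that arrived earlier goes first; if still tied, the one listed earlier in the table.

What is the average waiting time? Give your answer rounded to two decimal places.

Schedule: | P0 0-1 | idle 1-2 | P5 2-9 | P1 9-12 | P3 12-19 | P2 19-27 | P4 27-37 |
Completion: P0=1  P1=12  P2=27  P3=19  P4=37  P5=9
Turnaround (C−A): P0=1  P1=5  P2=23  P3=11  P4=34  P5=7
Waiting times: P0=0, P1=2, P2=15, P3=4, P4=24, P5=0
Average waiting = (0+2+15+4+24+0) / 6 = 45/6 = 7.50

7.50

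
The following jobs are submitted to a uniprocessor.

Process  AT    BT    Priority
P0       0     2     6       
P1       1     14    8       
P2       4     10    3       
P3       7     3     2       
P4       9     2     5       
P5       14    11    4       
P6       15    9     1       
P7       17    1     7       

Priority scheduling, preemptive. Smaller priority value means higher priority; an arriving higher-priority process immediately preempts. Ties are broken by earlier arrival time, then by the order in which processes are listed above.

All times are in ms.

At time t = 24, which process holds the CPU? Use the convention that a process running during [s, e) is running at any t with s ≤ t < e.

Gantt: | P0 0-2 | P1 2-4 | P2 4-7 | P3 7-10 | P2 10-15 | P6 15-24 | P2 24-26 | P5 26-37 | P4 37-39 | P7 39-40 | P1 40-52 |
Completion: P0=2  P1=52  P2=26  P3=10  P4=39  P5=37  P6=24  P7=40
Turnaround (C−A): P0=2  P1=51  P2=22  P3=3  P4=30  P5=23  P6=9  P7=23

P2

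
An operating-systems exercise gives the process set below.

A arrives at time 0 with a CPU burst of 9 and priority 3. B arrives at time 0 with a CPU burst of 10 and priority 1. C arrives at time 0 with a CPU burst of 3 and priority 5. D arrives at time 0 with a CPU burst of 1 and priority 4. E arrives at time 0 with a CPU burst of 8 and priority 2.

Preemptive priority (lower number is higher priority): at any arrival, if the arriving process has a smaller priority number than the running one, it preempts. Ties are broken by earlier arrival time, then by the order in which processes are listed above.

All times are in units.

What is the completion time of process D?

28

Schedule: | B 0-10 | E 10-18 | A 18-27 | D 27-28 | C 28-31 |
Completion: A=27  B=10  C=31  D=28  E=18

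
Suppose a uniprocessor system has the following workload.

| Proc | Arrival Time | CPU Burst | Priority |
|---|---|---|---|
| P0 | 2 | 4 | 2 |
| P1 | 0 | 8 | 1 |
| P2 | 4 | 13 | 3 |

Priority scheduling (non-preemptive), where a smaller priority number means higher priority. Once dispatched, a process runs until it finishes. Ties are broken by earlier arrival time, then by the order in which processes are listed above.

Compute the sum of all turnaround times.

Timeline: | P1 0-8 | P0 8-12 | P2 12-25 |
Completion: P0=12  P1=8  P2=25
Turnaround (C−A): P0=10  P1=8  P2=21
Turnaround = completion − arrival: P0=10, P1=8, P2=21
Total turnaround = 10 + 8 + 21 = 39

39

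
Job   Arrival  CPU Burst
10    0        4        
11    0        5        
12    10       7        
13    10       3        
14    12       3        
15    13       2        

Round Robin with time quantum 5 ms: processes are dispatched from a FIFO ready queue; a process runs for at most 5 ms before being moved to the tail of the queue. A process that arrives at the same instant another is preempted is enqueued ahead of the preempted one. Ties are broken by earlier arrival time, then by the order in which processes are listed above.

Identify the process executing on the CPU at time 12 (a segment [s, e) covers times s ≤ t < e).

Timeline: | 10 0-4 | 11 4-9 | idle 9-10 | 12 10-15 | 13 15-18 | 14 18-21 | 15 21-23 | 12 23-25 |
Completion: 10=4  11=9  12=25  13=18  14=21  15=23
Turnaround (C−A): 10=4  11=9  12=15  13=8  14=9  15=10

12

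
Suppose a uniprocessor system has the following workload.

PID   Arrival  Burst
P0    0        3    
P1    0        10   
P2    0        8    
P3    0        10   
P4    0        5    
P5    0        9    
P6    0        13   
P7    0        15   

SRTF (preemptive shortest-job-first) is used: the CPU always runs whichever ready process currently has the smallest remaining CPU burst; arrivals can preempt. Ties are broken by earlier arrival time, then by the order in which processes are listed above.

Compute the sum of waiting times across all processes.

190

Gantt: | P0 0-3 | P4 3-8 | P2 8-16 | P5 16-25 | P1 25-35 | P3 35-45 | P6 45-58 | P7 58-73 |
Completion: P0=3  P1=35  P2=16  P3=45  P4=8  P5=25  P6=58  P7=73
Turnaround (C−A): P0=3  P1=35  P2=16  P3=45  P4=8  P5=25  P6=58  P7=73
Waiting = turnaround − burst: P0=0, P1=25, P2=8, P3=35, P4=3, P5=16, P6=45, P7=58
Total waiting = 0 + 25 + 8 + 35 + 3 + 16 + 45 + 58 = 190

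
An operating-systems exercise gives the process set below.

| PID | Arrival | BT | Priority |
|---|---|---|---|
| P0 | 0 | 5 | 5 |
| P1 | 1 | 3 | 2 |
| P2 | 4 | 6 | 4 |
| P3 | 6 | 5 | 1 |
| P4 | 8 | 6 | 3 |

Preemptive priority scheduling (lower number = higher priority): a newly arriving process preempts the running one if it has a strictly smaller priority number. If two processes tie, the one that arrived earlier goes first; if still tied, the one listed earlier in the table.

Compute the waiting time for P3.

0

Schedule: | P0 0-1 | P1 1-4 | P2 4-6 | P3 6-11 | P4 11-17 | P2 17-21 | P0 21-25 |
Completion: P0=25  P1=4  P2=21  P3=11  P4=17
Turnaround (C−A): P0=25  P1=3  P2=17  P3=5  P4=9
Waiting(P3) = turnaround − burst = 5 − 5 = 0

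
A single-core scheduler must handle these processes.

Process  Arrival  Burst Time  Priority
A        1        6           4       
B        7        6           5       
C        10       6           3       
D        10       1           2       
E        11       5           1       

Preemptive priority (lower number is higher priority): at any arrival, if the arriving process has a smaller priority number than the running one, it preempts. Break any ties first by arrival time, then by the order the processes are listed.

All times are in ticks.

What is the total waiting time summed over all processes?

18

Timeline: | idle 0-1 | A 1-7 | B 7-10 | D 10-11 | E 11-16 | C 16-22 | B 22-25 |
Completion: A=7  B=25  C=22  D=11  E=16
Waiting = turnaround − burst: A=0, B=12, C=6, D=0, E=0
Total waiting = 0 + 12 + 6 + 0 + 0 = 18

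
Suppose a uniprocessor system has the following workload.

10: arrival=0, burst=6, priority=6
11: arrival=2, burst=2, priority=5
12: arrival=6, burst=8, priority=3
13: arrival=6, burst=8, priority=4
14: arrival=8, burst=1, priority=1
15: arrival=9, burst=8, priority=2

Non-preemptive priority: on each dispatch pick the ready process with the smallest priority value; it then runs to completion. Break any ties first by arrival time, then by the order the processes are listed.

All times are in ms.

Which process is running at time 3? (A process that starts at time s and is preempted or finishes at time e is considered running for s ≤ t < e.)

10

Timeline: | 10 0-6 | 12 6-14 | 14 14-15 | 15 15-23 | 13 23-31 | 11 31-33 |
Completion: 10=6  11=33  12=14  13=31  14=15  15=23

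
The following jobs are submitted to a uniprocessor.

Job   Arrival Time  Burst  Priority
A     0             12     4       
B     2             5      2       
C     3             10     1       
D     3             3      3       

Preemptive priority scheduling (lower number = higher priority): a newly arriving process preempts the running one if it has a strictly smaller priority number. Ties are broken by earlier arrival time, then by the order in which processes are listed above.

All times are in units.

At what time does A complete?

Gantt: | A 0-2 | B 2-3 | C 3-13 | B 13-17 | D 17-20 | A 20-30 |
Completion: A=30  B=17  C=13  D=20
Turnaround (C−A): A=30  B=15  C=10  D=17

30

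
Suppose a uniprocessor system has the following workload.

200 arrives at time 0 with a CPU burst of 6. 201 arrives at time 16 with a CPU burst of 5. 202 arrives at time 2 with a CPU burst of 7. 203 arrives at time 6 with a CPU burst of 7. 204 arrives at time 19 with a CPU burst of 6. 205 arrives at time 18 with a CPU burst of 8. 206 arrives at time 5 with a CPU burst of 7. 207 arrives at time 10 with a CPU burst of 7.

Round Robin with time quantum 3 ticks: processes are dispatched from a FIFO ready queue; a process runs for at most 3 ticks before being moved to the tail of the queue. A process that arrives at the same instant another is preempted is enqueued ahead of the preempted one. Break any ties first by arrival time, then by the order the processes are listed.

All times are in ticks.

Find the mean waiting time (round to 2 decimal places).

24.38

Schedule: | 200 0-3 | 202 3-6 | 200 6-9 | 206 9-12 | 203 12-15 | 202 15-18 | 207 18-21 | 206 21-24 | 203 24-27 | 201 27-30 | 205 30-33 | 202 33-34 | 204 34-37 | 207 37-40 | 206 40-41 | 203 41-42 | 201 42-44 | 205 44-47 | 204 47-50 | 207 50-51 | 205 51-53 |
Completion: 200=9  201=44  202=34  203=42  204=50  205=53  206=41  207=51
Turnaround (C−A): 200=9  201=28  202=32  203=36  204=31  205=35  206=36  207=41
Waiting times: 200=3, 201=23, 202=25, 203=29, 204=25, 205=27, 206=29, 207=34
Average waiting = (3+23+25+29+25+27+29+34) / 8 = 195/8 = 24.38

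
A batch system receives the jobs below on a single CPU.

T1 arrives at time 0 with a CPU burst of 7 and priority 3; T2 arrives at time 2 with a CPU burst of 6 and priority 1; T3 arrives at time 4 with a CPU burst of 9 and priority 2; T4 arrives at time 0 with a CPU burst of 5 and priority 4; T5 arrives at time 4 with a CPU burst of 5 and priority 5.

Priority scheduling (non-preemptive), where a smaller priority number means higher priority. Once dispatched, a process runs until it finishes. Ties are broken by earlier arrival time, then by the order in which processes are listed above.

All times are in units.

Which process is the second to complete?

Timeline: | T1 0-7 | T2 7-13 | T3 13-22 | T4 22-27 | T5 27-32 |
Completion: T1=7  T2=13  T3=22  T4=27  T5=32
Turnaround (C−A): T1=7  T2=11  T3=18  T4=27  T5=28
Finish order: T1 → T2 → T3 → T4 → T5

T2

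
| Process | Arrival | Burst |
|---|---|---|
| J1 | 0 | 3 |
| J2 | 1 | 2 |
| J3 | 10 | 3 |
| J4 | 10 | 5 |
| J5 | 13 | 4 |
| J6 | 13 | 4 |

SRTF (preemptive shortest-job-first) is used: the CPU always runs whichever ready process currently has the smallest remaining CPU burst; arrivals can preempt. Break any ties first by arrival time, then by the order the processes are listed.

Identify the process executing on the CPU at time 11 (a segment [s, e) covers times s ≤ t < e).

J3

Schedule: | J1 0-3 | J2 3-5 | idle 5-10 | J3 10-13 | J5 13-17 | J6 17-21 | J4 21-26 |
Completion: J1=3  J2=5  J3=13  J4=26  J5=17  J6=21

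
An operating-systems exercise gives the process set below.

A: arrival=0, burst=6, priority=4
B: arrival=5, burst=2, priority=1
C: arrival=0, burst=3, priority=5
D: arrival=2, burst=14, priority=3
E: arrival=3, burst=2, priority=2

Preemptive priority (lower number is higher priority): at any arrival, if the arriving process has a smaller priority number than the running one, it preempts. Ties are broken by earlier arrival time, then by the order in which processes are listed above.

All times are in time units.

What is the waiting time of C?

24

Schedule: | A 0-2 | D 2-3 | E 3-5 | B 5-7 | D 7-20 | A 20-24 | C 24-27 |
Completion: A=24  B=7  C=27  D=20  E=5
Turnaround (C−A): A=24  B=2  C=27  D=18  E=2
Waiting(C) = turnaround − burst = 27 − 3 = 24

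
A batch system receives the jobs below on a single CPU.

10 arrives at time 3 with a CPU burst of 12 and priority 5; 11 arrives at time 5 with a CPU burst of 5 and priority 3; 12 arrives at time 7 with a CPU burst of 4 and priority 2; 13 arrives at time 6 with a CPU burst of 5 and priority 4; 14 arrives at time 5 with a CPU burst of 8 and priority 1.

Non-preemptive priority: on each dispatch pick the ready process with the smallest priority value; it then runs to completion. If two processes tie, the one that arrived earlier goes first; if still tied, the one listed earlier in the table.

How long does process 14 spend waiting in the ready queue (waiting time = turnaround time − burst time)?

10

Schedule: | idle 0-3 | 10 3-15 | 14 15-23 | 12 23-27 | 11 27-32 | 13 32-37 |
Completion: 10=15  11=32  12=27  13=37  14=23
Turnaround (C−A): 10=12  11=27  12=20  13=31  14=18
Waiting(14) = turnaround − burst = 18 − 8 = 10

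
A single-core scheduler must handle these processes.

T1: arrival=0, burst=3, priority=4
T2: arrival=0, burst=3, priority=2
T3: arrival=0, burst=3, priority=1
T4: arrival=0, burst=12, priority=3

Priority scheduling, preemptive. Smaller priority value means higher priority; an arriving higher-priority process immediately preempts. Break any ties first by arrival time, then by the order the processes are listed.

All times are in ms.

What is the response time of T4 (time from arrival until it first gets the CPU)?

6

Gantt: | T3 0-3 | T2 3-6 | T4 6-18 | T1 18-21 |
Completion: T1=21  T2=6  T3=3  T4=18
Response(T4) = first start − arrival = 6 − 0 = 6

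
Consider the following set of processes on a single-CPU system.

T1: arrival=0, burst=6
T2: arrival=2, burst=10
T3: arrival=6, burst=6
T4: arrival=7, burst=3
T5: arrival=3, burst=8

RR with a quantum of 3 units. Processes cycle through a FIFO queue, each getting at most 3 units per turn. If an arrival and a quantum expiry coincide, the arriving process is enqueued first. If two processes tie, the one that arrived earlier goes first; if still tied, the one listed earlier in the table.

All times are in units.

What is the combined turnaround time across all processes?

107

Gantt: | T1 0-3 | T2 3-6 | T5 6-9 | T1 9-12 | T3 12-15 | T2 15-18 | T4 18-21 | T5 21-24 | T3 24-27 | T2 27-30 | T5 30-32 | T2 32-33 |
Completion: T1=12  T2=33  T3=27  T4=21  T5=32
Turnaround = completion − arrival: T1=12, T2=31, T3=21, T4=14, T5=29
Total turnaround = 12 + 31 + 21 + 14 + 29 = 107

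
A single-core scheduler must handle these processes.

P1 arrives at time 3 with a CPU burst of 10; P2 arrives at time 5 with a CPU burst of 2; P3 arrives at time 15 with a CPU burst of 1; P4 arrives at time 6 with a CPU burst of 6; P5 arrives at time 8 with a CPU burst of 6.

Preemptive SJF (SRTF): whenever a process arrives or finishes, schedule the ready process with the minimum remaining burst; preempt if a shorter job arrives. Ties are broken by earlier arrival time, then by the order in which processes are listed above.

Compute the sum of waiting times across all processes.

Gantt: | idle 0-3 | P1 3-5 | P2 5-7 | P4 7-13 | P5 13-15 | P3 15-16 | P5 16-20 | P1 20-28 |
Completion: P1=28  P2=7  P3=16  P4=13  P5=20
Turnaround (C−A): P1=25  P2=2  P3=1  P4=7  P5=12
Waiting = turnaround − burst: P1=15, P2=0, P3=0, P4=1, P5=6
Total waiting = 15 + 0 + 0 + 1 + 6 = 22

22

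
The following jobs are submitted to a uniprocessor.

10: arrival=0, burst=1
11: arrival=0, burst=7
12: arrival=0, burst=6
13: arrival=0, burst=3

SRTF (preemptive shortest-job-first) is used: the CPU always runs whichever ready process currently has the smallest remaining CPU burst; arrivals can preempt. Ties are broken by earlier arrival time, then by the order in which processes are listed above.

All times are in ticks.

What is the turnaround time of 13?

Schedule: | 10 0-1 | 13 1-4 | 12 4-10 | 11 10-17 |
Completion: 10=1  11=17  12=10  13=4
Turnaround(13) = completion − arrival = 4 − 0 = 4

4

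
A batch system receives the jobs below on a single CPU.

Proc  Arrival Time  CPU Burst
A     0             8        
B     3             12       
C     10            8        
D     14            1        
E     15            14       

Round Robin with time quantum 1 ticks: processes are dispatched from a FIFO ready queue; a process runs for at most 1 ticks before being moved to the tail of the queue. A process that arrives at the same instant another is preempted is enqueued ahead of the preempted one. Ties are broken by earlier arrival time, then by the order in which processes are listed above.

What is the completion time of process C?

34

Timeline: | A 0-3 | B 3-4 | A 4-5 | B 5-6 | A 6-7 | B 7-8 | A 8-9 | B 9-10 | A 10-11 | C 11-12 | B 12-13 | A 13-14 | C 14-15 | B 15-16 | D 16-17 | E 17-18 | C 18-19 | B 19-20 | E 20-21 | C 21-22 | B 22-23 | E 23-24 | C 24-25 | B 25-26 | E 26-27 | C 27-28 | B 28-29 | E 29-30 | C 30-31 | B 31-32 | E 32-33 | C 33-34 | B 34-35 | E 35-43 |
Completion: A=14  B=35  C=34  D=17  E=43
Turnaround (C−A): A=14  B=32  C=24  D=3  E=28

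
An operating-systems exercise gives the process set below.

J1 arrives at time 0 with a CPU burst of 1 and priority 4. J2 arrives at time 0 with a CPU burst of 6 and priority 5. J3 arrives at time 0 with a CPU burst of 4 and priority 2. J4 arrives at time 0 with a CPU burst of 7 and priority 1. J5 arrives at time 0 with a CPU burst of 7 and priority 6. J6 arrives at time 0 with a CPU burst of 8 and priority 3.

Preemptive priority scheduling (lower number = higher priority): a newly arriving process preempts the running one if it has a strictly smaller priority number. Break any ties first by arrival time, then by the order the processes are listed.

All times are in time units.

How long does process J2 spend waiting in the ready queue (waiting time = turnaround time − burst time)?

Timeline: | J4 0-7 | J3 7-11 | J6 11-19 | J1 19-20 | J2 20-26 | J5 26-33 |
Completion: J1=20  J2=26  J3=11  J4=7  J5=33  J6=19
Turnaround (C−A): J1=20  J2=26  J3=11  J4=7  J5=33  J6=19
Waiting(J2) = turnaround − burst = 26 − 6 = 20

20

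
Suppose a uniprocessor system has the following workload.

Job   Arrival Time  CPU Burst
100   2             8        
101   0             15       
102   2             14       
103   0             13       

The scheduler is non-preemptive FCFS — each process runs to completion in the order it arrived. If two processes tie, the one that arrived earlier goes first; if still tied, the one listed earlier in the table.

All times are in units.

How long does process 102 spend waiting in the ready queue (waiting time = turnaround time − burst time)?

34

Schedule: | 101 0-15 | 103 15-28 | 100 28-36 | 102 36-50 |
Completion: 100=36  101=15  102=50  103=28
Turnaround (C−A): 100=34  101=15  102=48  103=28
Waiting(102) = turnaround − burst = 48 − 14 = 34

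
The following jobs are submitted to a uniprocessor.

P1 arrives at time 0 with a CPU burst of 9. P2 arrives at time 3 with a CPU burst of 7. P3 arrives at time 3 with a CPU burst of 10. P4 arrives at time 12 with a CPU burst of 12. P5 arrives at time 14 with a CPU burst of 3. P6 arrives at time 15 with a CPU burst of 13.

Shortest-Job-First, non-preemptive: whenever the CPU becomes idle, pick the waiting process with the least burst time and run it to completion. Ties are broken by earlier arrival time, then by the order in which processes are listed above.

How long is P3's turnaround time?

Gantt: | P1 0-9 | P2 9-16 | P5 16-19 | P3 19-29 | P4 29-41 | P6 41-54 |
Completion: P1=9  P2=16  P3=29  P4=41  P5=19  P6=54
Turnaround(P3) = completion − arrival = 29 − 3 = 26

26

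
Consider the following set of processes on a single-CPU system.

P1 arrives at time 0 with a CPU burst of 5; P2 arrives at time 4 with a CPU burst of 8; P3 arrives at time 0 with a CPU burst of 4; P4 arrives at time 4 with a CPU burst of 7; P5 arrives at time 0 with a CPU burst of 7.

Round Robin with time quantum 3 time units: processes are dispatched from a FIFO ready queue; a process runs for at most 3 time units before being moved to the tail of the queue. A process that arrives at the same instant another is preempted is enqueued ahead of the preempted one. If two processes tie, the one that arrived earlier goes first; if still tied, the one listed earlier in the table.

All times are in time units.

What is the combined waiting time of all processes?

Schedule: | P1 0-3 | P3 3-6 | P5 6-9 | P1 9-11 | P2 11-14 | P4 14-17 | P3 17-18 | P5 18-21 | P2 21-24 | P4 24-27 | P5 27-28 | P2 28-30 | P4 30-31 |
Completion: P1=11  P2=30  P3=18  P4=31  P5=28
Turnaround (C−A): P1=11  P2=26  P3=18  P4=27  P5=28
Waiting = turnaround − burst: P1=6, P2=18, P3=14, P4=20, P5=21
Total waiting = 6 + 18 + 14 + 20 + 21 = 79

79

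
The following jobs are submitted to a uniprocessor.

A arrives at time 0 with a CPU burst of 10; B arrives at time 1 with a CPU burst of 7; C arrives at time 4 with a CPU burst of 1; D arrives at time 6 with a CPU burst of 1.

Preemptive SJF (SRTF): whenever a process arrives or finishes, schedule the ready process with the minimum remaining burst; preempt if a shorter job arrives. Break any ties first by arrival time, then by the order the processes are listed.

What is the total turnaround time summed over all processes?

30

Schedule: | A 0-1 | B 1-4 | C 4-5 | B 5-6 | D 6-7 | B 7-10 | A 10-19 |
Completion: A=19  B=10  C=5  D=7
Turnaround = completion − arrival: A=19, B=9, C=1, D=1
Total turnaround = 19 + 9 + 1 + 1 = 30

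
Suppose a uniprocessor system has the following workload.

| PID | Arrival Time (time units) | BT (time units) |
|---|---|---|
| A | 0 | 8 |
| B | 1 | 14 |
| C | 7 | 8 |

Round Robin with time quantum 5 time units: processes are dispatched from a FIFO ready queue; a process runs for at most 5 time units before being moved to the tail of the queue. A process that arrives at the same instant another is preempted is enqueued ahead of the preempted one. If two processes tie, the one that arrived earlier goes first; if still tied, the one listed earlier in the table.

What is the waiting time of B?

Gantt: | A 0-5 | B 5-10 | A 10-13 | C 13-18 | B 18-23 | C 23-26 | B 26-30 |
Completion: A=13  B=30  C=26
Turnaround (C−A): A=13  B=29  C=19
Waiting(B) = turnaround − burst = 29 − 14 = 15

15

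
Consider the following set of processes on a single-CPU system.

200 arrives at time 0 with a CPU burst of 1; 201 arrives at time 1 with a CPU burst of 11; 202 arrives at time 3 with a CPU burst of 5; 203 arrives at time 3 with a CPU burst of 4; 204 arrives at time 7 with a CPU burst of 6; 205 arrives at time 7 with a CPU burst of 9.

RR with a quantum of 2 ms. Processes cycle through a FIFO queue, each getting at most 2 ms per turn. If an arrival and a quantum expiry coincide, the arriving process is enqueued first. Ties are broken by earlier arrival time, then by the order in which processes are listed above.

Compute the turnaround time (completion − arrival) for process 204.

Gantt: | 200 0-1 | 201 1-3 | 202 3-5 | 203 5-7 | 201 7-9 | 202 9-11 | 204 11-13 | 205 13-15 | 203 15-17 | 201 17-19 | 202 19-20 | 204 20-22 | 205 22-24 | 201 24-26 | 204 26-28 | 205 28-30 | 201 30-32 | 205 32-34 | 201 34-35 | 205 35-36 |
Completion: 200=1  201=35  202=20  203=17  204=28  205=36
Turnaround (C−A): 200=1  201=34  202=17  203=14  204=21  205=29
Turnaround(204) = completion − arrival = 28 − 7 = 21

21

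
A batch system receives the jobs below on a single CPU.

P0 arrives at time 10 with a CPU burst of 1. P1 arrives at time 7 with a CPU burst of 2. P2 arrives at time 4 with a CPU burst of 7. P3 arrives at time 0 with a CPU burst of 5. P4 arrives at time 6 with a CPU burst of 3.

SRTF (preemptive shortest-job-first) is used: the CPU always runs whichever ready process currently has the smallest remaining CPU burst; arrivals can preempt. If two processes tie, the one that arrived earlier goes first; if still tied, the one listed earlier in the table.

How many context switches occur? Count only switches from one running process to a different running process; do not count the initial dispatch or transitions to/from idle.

Schedule: | P3 0-5 | P2 5-6 | P4 6-9 | P1 9-11 | P0 11-12 | P2 12-18 |
Completion: P0=12  P1=11  P2=18  P3=5  P4=9
Turnaround (C−A): P0=2  P1=4  P2=14  P3=5  P4=3

5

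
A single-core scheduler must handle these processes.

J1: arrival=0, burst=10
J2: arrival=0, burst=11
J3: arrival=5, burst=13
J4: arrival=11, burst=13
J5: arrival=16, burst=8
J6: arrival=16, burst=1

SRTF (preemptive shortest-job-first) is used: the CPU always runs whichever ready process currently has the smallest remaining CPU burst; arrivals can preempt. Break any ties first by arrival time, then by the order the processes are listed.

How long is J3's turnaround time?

Timeline: | J1 0-10 | J2 10-16 | J6 16-17 | J2 17-22 | J5 22-30 | J3 30-43 | J4 43-56 |
Completion: J1=10  J2=22  J3=43  J4=56  J5=30  J6=17
Turnaround(J3) = completion − arrival = 43 − 5 = 38

38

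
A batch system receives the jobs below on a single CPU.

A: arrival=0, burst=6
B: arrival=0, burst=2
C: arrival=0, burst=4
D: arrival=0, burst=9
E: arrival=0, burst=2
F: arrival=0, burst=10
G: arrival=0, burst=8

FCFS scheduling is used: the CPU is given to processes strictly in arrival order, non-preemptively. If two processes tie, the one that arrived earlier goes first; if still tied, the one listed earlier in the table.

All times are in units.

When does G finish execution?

41

Gantt: | A 0-6 | B 6-8 | C 8-12 | D 12-21 | E 21-23 | F 23-33 | G 33-41 |
Completion: A=6  B=8  C=12  D=21  E=23  F=33  G=41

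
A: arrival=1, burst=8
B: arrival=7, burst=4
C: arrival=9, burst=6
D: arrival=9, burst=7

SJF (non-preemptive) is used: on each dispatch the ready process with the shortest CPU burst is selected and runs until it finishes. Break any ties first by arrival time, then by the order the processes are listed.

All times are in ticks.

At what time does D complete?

26

Gantt: | idle 0-1 | A 1-9 | B 9-13 | C 13-19 | D 19-26 |
Completion: A=9  B=13  C=19  D=26
Turnaround (C−A): A=8  B=6  C=10  D=17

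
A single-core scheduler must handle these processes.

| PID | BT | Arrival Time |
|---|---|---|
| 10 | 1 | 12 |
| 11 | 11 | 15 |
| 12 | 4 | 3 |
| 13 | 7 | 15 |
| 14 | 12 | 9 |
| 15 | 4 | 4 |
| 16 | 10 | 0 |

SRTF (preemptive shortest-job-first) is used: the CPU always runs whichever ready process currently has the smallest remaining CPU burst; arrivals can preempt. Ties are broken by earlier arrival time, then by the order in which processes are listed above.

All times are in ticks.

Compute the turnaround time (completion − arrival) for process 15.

Gantt: | 16 0-3 | 12 3-7 | 15 7-11 | 16 11-12 | 10 12-13 | 16 13-19 | 13 19-26 | 11 26-37 | 14 37-49 |
Completion: 10=13  11=37  12=7  13=26  14=49  15=11  16=19
Turnaround(15) = completion − arrival = 11 − 4 = 7

7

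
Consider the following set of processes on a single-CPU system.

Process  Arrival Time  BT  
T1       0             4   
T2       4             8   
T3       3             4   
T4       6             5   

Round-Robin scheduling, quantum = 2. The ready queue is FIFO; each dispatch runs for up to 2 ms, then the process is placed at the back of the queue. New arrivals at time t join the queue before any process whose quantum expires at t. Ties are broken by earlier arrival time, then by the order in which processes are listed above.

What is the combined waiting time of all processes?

Gantt: | T1 0-4 | T3 4-6 | T2 6-8 | T4 8-10 | T3 10-12 | T2 12-14 | T4 14-16 | T2 16-18 | T4 18-19 | T2 19-21 |
Completion: T1=4  T2=21  T3=12  T4=19
Waiting = turnaround − burst: T1=0, T2=9, T3=5, T4=8
Total waiting = 0 + 9 + 5 + 8 = 22

22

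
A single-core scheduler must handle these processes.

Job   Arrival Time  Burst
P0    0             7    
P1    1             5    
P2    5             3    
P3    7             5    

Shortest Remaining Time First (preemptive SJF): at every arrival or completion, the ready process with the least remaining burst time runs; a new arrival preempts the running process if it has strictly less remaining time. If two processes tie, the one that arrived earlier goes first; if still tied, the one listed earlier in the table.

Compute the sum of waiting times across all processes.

16

Gantt: | P0 0-1 | P1 1-6 | P2 6-9 | P3 9-14 | P0 14-20 |
Completion: P0=20  P1=6  P2=9  P3=14
Turnaround (C−A): P0=20  P1=5  P2=4  P3=7
Waiting = turnaround − burst: P0=13, P1=0, P2=1, P3=2
Total waiting = 13 + 0 + 1 + 2 = 16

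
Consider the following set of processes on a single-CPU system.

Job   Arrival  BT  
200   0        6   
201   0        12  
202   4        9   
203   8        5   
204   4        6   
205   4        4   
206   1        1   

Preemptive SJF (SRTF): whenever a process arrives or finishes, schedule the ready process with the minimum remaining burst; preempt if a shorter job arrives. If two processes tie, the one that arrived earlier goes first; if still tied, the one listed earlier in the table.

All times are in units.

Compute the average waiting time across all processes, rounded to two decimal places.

9.71

Timeline: | 200 0-1 | 206 1-2 | 200 2-7 | 205 7-11 | 203 11-16 | 204 16-22 | 202 22-31 | 201 31-43 |
Completion: 200=7  201=43  202=31  203=16  204=22  205=11  206=2
Turnaround (C−A): 200=7  201=43  202=27  203=8  204=18  205=7  206=1
Waiting times: 200=1, 201=31, 202=18, 203=3, 204=12, 205=3, 206=0
Average waiting = (1+31+18+3+12+3+0) / 7 = 68/7 = 9.71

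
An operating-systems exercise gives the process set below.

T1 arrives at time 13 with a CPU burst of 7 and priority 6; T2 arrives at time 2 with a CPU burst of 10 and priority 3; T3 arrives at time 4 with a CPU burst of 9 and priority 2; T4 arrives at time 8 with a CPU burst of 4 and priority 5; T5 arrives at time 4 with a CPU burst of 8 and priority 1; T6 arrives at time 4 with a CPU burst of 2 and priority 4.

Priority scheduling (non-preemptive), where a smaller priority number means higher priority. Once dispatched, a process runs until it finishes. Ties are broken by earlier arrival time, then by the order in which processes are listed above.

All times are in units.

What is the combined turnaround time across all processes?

134

Gantt: | idle 0-2 | T2 2-12 | T5 12-20 | T3 20-29 | T6 29-31 | T4 31-35 | T1 35-42 |
Completion: T1=42  T2=12  T3=29  T4=35  T5=20  T6=31
Turnaround (C−A): T1=29  T2=10  T3=25  T4=27  T5=16  T6=27
Turnaround = completion − arrival: T1=29, T2=10, T3=25, T4=27, T5=16, T6=27
Total turnaround = 29 + 10 + 25 + 27 + 16 + 27 = 134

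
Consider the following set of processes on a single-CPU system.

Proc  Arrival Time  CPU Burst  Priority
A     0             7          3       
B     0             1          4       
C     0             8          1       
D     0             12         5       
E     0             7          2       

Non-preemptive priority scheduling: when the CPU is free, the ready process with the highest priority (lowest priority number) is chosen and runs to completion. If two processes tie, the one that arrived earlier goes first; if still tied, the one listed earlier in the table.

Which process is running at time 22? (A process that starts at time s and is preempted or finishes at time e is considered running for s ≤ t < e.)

Gantt: | C 0-8 | E 8-15 | A 15-22 | B 22-23 | D 23-35 |
Completion: A=22  B=23  C=8  D=35  E=15

B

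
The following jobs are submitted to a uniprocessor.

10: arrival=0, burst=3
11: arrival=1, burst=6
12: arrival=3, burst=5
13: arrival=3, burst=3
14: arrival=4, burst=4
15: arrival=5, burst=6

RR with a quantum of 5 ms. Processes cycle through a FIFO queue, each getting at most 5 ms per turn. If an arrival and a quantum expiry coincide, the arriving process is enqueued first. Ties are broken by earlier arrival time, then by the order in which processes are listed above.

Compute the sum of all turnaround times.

Gantt: | 10 0-3 | 11 3-8 | 12 8-13 | 13 13-16 | 14 16-20 | 15 20-25 | 11 25-26 | 15 26-27 |
Completion: 10=3  11=26  12=13  13=16  14=20  15=27
Turnaround = completion − arrival: 10=3, 11=25, 12=10, 13=13, 14=16, 15=22
Total turnaround = 3 + 25 + 10 + 13 + 16 + 22 = 89

89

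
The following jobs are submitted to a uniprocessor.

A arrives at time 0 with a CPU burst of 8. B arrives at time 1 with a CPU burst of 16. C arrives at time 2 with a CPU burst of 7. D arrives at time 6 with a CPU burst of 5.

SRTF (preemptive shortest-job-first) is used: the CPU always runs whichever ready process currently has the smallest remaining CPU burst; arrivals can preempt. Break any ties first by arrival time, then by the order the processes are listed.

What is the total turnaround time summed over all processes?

Schedule: | A 0-8 | D 8-13 | C 13-20 | B 20-36 |
Completion: A=8  B=36  C=20  D=13
Turnaround = completion − arrival: A=8, B=35, C=18, D=7
Total turnaround = 8 + 35 + 18 + 7 = 68

68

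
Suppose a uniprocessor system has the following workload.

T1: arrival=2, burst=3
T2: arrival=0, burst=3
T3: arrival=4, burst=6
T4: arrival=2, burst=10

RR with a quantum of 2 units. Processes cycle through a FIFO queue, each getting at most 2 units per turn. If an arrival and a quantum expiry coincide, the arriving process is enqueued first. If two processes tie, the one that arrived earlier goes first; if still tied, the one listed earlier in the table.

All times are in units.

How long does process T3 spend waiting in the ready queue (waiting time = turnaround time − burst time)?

Timeline: | T2 0-2 | T1 2-4 | T4 4-6 | T2 6-7 | T3 7-9 | T1 9-10 | T4 10-12 | T3 12-14 | T4 14-16 | T3 16-18 | T4 18-22 |
Completion: T1=10  T2=7  T3=18  T4=22
Waiting(T3) = turnaround − burst = 14 − 6 = 8

8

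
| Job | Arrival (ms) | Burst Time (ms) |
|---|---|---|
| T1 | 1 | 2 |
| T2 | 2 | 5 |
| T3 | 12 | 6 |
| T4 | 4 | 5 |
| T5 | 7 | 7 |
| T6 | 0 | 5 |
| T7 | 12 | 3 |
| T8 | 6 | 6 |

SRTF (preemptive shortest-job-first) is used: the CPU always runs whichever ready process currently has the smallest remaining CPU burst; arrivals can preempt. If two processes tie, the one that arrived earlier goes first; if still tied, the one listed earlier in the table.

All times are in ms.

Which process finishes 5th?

T4

Gantt: | T6 0-1 | T1 1-3 | T6 3-7 | T2 7-12 | T7 12-15 | T4 15-20 | T8 20-26 | T3 26-32 | T5 32-39 |
Completion: T1=3  T2=12  T3=32  T4=20  T5=39  T6=7  T7=15  T8=26
Finish order: T1 → T6 → T2 → T7 → T4 → T8 → T3 → T5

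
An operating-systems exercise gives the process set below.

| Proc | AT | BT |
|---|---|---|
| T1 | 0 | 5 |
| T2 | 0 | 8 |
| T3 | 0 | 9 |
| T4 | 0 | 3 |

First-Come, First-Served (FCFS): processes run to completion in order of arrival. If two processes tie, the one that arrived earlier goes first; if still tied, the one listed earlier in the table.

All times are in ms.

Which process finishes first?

T1

Gantt: | T1 0-5 | T2 5-13 | T3 13-22 | T4 22-25 |
Completion: T1=5  T2=13  T3=22  T4=25
Turnaround (C−A): T1=5  T2=13  T3=22  T4=25
Finish order: T1 → T2 → T3 → T4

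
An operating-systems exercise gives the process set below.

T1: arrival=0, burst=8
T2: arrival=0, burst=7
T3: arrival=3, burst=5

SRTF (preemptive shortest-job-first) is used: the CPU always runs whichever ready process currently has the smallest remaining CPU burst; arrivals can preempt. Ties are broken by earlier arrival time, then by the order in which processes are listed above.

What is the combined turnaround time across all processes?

Timeline: | T2 0-7 | T3 7-12 | T1 12-20 |
Completion: T1=20  T2=7  T3=12
Turnaround = completion − arrival: T1=20, T2=7, T3=9
Total turnaround = 20 + 7 + 9 = 36

36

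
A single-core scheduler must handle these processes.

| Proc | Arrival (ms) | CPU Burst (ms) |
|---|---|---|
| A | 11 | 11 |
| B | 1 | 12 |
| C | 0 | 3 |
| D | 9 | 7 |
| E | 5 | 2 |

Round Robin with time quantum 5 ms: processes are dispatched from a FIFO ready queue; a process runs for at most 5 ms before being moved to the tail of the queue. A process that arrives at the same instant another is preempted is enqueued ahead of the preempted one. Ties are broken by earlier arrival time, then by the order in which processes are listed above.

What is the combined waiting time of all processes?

Schedule: | C 0-3 | B 3-8 | E 8-10 | B 10-15 | D 15-20 | A 20-25 | B 25-27 | D 27-29 | A 29-35 |
Completion: A=35  B=27  C=3  D=29  E=10
Turnaround (C−A): A=24  B=26  C=3  D=20  E=5
Waiting = turnaround − burst: A=13, B=14, C=0, D=13, E=3
Total waiting = 13 + 14 + 0 + 13 + 3 = 43

43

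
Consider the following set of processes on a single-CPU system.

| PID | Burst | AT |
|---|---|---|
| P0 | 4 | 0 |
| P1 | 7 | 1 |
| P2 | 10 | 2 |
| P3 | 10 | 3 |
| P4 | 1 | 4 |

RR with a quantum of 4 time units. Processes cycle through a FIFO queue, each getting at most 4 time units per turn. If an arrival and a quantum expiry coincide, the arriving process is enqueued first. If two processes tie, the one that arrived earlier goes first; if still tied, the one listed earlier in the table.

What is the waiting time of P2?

18

Timeline: | P0 0-4 | P1 4-8 | P2 8-12 | P3 12-16 | P4 16-17 | P1 17-20 | P2 20-24 | P3 24-28 | P2 28-30 | P3 30-32 |
Completion: P0=4  P1=20  P2=30  P3=32  P4=17
Waiting(P2) = turnaround − burst = 28 − 10 = 18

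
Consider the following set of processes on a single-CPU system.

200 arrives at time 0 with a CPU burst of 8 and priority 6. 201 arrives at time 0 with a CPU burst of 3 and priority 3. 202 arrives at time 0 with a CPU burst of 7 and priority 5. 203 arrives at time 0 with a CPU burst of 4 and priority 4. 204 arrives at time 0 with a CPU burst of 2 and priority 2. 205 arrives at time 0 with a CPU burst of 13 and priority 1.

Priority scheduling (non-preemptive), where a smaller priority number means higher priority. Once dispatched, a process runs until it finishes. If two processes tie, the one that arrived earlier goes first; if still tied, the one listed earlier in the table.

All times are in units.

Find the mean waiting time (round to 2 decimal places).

Gantt: | 205 0-13 | 204 13-15 | 201 15-18 | 203 18-22 | 202 22-29 | 200 29-37 |
Completion: 200=37  201=18  202=29  203=22  204=15  205=13
Turnaround (C−A): 200=37  201=18  202=29  203=22  204=15  205=13
Waiting times: 200=29, 201=15, 202=22, 203=18, 204=13, 205=0
Average waiting = (29+15+22+18+13+0) / 6 = 97/6 = 16.17

16.17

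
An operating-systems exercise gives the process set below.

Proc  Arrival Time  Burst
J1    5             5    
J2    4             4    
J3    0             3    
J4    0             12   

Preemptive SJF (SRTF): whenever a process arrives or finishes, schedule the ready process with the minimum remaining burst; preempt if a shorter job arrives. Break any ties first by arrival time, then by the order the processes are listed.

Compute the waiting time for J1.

Schedule: | J3 0-3 | J4 3-4 | J2 4-8 | J1 8-13 | J4 13-24 |
Completion: J1=13  J2=8  J3=3  J4=24
Waiting(J1) = turnaround − burst = 8 − 5 = 3

3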